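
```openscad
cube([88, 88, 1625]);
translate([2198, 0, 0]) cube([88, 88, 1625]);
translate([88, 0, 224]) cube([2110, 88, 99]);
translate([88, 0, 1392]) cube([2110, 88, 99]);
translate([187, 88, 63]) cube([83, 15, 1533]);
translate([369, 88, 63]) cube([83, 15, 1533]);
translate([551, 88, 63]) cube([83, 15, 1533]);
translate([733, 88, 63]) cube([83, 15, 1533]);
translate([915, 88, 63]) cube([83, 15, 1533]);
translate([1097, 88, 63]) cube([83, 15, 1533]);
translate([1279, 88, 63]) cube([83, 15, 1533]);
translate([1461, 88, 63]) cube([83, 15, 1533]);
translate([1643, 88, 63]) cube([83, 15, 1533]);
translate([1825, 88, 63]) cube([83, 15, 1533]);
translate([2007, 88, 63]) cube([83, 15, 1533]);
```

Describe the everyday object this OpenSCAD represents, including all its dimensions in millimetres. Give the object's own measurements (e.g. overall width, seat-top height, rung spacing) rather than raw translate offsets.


A fence section. Two 88×88 mm posts, 1625 mm tall, stand on the floor with a clear span of 2110 mm between their inner faces. Two horizontal rails of 88×99 mm section span the gap between the posts with their undersides at z = 224 mm and z = 1392 mm, flush with the posts' −y face. 11 pickets, each 83 mm wide, 15 mm thick and 1533 mm tall, are fixed to the +y face of the rails with their bottoms at z = 63 mm, spaced across the span with a 99 mm gap after the −x post and between neighbouring pickets, with 108 mm left before the +x post.


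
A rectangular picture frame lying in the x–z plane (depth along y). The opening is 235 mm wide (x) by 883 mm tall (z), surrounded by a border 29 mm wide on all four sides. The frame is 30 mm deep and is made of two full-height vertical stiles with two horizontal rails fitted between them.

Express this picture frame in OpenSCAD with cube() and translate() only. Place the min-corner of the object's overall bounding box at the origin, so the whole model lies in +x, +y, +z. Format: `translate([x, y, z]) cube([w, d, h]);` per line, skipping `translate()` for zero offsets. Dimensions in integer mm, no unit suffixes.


cube([29, 30, 941]);
translate([264, 0, 0]) cube([29, 30, 941]);
translate([29, 0, 0]) cube([235, 30, 29]);
translate([29, 0, 912]) cube([235, 30, 29]);


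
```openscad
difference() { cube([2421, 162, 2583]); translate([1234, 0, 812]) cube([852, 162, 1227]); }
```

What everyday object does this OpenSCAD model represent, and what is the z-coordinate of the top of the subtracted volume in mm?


A wall with a window opening. The window head height is 2039 mm.

A wall with a rectangular opening subtracted — a window. Sill at z = 812, opening 1227 mm tall, so the head is at 812 + 1227 = 2039 mm.


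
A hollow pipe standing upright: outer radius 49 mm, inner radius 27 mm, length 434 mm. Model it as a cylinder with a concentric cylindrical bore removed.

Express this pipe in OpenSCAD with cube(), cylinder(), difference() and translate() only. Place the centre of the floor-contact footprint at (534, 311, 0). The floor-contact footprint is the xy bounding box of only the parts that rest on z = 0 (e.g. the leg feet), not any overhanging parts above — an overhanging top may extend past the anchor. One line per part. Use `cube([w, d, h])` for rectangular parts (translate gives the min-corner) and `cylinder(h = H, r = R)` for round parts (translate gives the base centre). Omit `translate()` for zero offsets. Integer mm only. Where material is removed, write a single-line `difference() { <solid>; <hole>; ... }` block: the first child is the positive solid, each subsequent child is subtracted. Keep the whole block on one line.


difference() { translate([534, 311, 0]) cylinder(h = 434, r = 49); translate([534, 311, 0]) cylinder(h = 434, r = 27); }


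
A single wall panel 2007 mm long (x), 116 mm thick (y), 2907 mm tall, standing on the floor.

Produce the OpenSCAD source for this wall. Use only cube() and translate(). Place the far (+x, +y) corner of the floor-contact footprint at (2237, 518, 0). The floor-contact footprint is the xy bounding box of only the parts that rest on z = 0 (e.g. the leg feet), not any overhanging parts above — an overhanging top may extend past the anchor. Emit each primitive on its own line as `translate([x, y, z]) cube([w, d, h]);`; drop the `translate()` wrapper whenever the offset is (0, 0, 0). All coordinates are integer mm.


translate([230, 402, 0]) cube([2007, 116, 2907]);


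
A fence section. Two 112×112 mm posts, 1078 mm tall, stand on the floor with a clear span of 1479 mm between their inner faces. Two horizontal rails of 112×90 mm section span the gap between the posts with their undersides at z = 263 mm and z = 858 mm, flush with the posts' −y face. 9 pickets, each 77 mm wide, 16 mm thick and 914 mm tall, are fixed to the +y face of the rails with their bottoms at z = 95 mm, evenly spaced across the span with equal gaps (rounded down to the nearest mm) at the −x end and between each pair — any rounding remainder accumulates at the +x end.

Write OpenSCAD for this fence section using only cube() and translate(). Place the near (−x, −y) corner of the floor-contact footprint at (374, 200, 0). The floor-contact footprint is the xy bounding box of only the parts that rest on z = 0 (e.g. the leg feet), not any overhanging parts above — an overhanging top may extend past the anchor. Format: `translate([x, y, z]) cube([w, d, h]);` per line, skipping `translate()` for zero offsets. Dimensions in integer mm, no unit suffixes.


translate([374, 200, 0]) cube([112, 112, 1078]);
translate([1965, 200, 0]) cube([112, 112, 1078]);
translate([486, 200, 263]) cube([1479, 112, 90]);
translate([486, 200, 858]) cube([1479, 112, 90]);
translate([564, 312, 95]) cube([77, 16, 914]);
translate([719, 312, 95]) cube([77, 16, 914]);
translate([874, 312, 95]) cube([77, 16, 914]);
translate([1029, 312, 95]) cube([77, 16, 914]);
translate([1184, 312, 95]) cube([77, 16, 914]);
translate([1339, 312, 95]) cube([77, 16, 914]);
translate([1494, 312, 95]) cube([77, 16, 914]);
translate([1649, 312, 95]) cube([77, 16, 914]);
translate([1804, 312, 95]) cube([77, 16, 914]);


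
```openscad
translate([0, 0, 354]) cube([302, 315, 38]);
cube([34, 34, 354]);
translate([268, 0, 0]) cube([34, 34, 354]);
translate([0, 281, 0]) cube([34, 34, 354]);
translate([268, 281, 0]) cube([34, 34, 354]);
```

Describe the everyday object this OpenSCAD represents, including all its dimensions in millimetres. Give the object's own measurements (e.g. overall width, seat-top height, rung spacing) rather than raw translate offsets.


A four-legged stool. The seat is a 302×315×38 mm slab whose top surface is at z = 392 mm; four square legs, each 34×34 mm in cross-section, run from the floor (z = 0) to the underside of the seat, each flush with a corner of the seat.


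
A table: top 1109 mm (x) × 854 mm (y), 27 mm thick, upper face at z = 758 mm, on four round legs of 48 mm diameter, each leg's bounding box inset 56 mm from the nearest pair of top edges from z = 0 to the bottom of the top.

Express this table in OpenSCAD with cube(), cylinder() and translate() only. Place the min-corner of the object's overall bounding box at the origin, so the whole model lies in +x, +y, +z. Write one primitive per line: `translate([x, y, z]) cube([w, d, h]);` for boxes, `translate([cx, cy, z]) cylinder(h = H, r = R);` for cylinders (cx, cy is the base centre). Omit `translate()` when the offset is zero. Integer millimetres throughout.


// leg_h = 758 - 27 = 731
translate([0, 0, 731]) cube([1109, 854, 27]);
translate([80, 80, 0]) cylinder(h = 731, r = 24);
translate([1029, 80, 0]) cylinder(h = 731, r = 24);
translate([80, 774, 0]) cylinder(h = 731, r = 24);
translate([1029, 774, 0]) cylinder(h = 731, r = 24);


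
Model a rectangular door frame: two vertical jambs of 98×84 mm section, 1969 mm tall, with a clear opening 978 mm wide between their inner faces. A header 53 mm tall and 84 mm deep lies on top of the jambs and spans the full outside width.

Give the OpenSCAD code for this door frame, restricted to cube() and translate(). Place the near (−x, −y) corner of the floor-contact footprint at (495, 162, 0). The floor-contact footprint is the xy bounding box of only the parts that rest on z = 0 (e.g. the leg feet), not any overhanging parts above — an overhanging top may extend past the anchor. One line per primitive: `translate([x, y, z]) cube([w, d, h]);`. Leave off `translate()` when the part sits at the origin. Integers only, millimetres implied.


translate([495, 162, 0]) cube([98, 84, 1969]);
translate([1571, 162, 0]) cube([98, 84, 1969]);
translate([495, 162, 1969]) cube([1174, 84, 53]);


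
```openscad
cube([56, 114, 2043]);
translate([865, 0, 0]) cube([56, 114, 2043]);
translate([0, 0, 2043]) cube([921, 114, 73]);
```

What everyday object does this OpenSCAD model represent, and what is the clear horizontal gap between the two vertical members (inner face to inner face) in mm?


A door frame. The clear opening width is 809 mm.

Two 2043 mm tall posts with a header on top — a door frame. The left jamb is 56 mm wide at x = 0; the right jamb starts at x = 865. The clear opening is 865 − 56 = 809 mm.


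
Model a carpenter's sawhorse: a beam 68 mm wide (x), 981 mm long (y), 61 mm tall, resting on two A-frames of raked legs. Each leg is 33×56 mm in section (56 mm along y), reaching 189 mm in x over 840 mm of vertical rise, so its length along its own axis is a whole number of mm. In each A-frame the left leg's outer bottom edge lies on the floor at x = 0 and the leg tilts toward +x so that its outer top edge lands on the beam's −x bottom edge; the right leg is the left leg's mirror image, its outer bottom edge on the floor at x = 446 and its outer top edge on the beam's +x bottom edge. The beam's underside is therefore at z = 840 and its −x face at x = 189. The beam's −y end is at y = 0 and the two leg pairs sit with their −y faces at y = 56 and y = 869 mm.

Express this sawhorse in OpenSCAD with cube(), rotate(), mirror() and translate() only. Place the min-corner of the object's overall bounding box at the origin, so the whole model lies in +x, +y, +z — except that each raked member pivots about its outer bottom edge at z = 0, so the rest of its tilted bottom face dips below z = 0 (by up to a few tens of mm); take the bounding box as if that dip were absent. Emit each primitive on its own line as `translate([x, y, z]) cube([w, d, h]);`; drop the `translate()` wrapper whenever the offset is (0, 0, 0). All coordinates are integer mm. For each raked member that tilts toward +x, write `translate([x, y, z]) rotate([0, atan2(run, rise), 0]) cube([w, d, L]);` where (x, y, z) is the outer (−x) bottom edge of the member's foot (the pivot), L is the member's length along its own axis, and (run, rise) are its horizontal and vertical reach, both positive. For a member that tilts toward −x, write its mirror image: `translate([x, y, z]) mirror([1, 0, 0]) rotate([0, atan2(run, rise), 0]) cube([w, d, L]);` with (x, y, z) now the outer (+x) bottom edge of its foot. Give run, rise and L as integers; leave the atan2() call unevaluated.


translate([189, 0, 840]) cube([68, 981, 61]);
translate([0, 56, 0]) rotate([0, atan2(189, 840), 0]) cube([33, 56, 861]);
translate([446, 56, 0]) mirror([1, 0, 0]) rotate([0, atan2(189, 840), 0]) cube([33, 56, 861]);
translate([0, 869, 0]) rotate([0, atan2(189, 840), 0]) cube([33, 56, 861]);
translate([446, 869, 0]) mirror([1, 0, 0]) rotate([0, atan2(189, 840), 0]) cube([33, 56, 861]);


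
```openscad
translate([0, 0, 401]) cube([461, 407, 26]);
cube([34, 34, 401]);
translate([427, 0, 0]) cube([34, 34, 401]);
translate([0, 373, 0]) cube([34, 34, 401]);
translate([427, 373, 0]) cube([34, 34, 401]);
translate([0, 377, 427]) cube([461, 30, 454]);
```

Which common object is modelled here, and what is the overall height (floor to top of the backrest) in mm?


A chair. The overall height is 881 mm.

A slab on four corner posts with a tall panel at the back — a chair. The seat slab sits at z = 401 with thickness 26, and the 454 mm backrest starts at the seat top, so the overall height is 401 + 26 + 454 = 881 mm.


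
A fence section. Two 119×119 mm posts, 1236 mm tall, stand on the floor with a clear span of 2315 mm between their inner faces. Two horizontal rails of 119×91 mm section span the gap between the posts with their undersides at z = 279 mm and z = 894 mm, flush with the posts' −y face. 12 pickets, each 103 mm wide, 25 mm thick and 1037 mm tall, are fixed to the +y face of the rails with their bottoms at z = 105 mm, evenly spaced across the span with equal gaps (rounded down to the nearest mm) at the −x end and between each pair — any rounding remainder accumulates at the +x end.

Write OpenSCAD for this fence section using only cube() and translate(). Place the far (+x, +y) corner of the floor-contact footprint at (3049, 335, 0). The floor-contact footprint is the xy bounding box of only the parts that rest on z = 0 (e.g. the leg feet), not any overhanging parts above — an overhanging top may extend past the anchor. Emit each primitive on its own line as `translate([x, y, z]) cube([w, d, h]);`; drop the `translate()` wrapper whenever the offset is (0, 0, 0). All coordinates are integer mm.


translate([496, 216, 0]) cube([119, 119, 1236]);
translate([2930, 216, 0]) cube([119, 119, 1236]);
translate([615, 216, 279]) cube([2315, 119, 91]);
translate([615, 216, 894]) cube([2315, 119, 91]);
translate([698, 335, 105]) cube([103, 25, 1037]);
translate([884, 335, 105]) cube([103, 25, 1037]);
translate([1070, 335, 105]) cube([103, 25, 1037]);
translate([1256, 335, 105]) cube([103, 25, 1037]);
translate([1442, 335, 105]) cube([103, 25, 1037]);
translate([1628, 335, 105]) cube([103, 25, 1037]);
translate([1814, 335, 105]) cube([103, 25, 1037]);
translate([2000, 335, 105]) cube([103, 25, 1037]);
translate([2186, 335, 105]) cube([103, 25, 1037]);
translate([2372, 335, 105]) cube([103, 25, 1037]);
translate([2558, 335, 105]) cube([103, 25, 1037]);
translate([2744, 335, 105]) cube([103, 25, 1037]);


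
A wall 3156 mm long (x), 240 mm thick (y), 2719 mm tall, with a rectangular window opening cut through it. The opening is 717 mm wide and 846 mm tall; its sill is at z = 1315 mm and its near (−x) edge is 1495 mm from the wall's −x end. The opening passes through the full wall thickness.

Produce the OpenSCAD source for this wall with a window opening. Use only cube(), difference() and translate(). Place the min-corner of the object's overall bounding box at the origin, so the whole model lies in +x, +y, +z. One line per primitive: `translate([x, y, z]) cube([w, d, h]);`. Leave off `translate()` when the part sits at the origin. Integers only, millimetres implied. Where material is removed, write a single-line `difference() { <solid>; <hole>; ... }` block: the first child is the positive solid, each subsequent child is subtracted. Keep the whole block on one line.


difference() { cube([3156, 240, 2719]); translate([1495, 0, 1315]) cube([717, 240, 846]); }


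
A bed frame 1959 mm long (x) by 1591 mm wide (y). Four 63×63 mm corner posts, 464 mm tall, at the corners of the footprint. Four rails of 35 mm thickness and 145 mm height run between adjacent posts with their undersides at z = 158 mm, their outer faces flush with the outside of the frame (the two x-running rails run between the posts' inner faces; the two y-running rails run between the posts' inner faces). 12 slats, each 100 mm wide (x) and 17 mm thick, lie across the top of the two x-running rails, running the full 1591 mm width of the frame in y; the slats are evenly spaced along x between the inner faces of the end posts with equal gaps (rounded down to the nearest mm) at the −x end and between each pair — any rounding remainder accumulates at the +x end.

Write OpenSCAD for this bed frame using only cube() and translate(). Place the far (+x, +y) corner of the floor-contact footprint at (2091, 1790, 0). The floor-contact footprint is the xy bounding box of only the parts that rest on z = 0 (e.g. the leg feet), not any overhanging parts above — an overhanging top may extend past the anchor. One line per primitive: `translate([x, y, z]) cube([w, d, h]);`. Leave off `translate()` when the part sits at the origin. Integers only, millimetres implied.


translate([132, 199, 0]) cube([63, 63, 464]);
translate([132, 1727, 0]) cube([63, 63, 464]);
translate([2028, 199, 0]) cube([63, 63, 464]);
translate([2028, 1727, 0]) cube([63, 63, 464]);
translate([195, 199, 158]) cube([1833, 35, 145]);
translate([195, 1755, 158]) cube([1833, 35, 145]);
translate([132, 262, 158]) cube([35, 1465, 145]);
translate([2056, 262, 158]) cube([35, 1465, 145]);
translate([243, 199, 303]) cube([100, 1591, 17]);
translate([391, 199, 303]) cube([100, 1591, 17]);
translate([539, 199, 303]) cube([100, 1591, 17]);
translate([687, 199, 303]) cube([100, 1591, 17]);
translate([835, 199, 303]) cube([100, 1591, 17]);
translate([983, 199, 303]) cube([100, 1591, 17]);
translate([1131, 199, 303]) cube([100, 1591, 17]);
translate([1279, 199, 303]) cube([100, 1591, 17]);
translate([1427, 199, 303]) cube([100, 1591, 17]);
translate([1575, 199, 303]) cube([100, 1591, 17]);
translate([1723, 199, 303]) cube([100, 1591, 17]);
translate([1871, 199, 303]) cube([100, 1591, 17]);


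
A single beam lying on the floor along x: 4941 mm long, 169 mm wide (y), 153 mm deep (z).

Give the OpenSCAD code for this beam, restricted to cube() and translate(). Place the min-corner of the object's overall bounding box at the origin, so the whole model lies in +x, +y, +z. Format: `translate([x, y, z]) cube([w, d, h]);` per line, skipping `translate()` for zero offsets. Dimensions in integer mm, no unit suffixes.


cube([4941, 169, 153]);


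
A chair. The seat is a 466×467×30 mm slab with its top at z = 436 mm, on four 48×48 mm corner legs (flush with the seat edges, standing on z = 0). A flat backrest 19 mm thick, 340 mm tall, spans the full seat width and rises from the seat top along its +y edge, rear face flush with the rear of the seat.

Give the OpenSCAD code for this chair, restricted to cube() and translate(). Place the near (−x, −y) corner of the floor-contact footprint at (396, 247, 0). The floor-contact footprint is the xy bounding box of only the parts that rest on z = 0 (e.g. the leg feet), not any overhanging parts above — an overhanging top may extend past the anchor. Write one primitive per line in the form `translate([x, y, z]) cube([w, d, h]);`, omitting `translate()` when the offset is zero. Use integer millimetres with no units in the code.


translate([396, 247, 406]) cube([466, 467, 30]);
translate([396, 247, 0]) cube([48, 48, 406]);
translate([814, 247, 0]) cube([48, 48, 406]);
translate([396, 666, 0]) cube([48, 48, 406]);
translate([814, 666, 0]) cube([48, 48, 406]);
translate([396, 695, 436]) cube([466, 19, 340]);


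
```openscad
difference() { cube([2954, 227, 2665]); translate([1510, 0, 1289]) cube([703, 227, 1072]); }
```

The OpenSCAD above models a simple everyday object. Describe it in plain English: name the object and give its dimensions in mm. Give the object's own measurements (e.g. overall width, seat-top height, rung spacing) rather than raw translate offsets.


A wall 2954 mm long (x), 227 mm thick (y), 2665 mm tall, with a rectangular window opening cut through it. The opening is 703 mm wide and 1072 mm tall; its sill is at z = 1289 mm and its near (−x) edge is 1510 mm from the wall's −x end. The opening passes through the full wall thickness.


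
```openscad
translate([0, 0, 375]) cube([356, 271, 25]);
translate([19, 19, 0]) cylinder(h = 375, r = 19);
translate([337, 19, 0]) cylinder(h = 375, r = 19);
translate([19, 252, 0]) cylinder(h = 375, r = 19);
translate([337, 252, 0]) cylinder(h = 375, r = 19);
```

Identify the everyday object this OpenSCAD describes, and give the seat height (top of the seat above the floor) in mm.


A stool. The seat height is 400 mm.

A 356×271×25 slab at z = 375 on four corner cylinders — a stool. The seat top is 375 + 25 = 400 mm.


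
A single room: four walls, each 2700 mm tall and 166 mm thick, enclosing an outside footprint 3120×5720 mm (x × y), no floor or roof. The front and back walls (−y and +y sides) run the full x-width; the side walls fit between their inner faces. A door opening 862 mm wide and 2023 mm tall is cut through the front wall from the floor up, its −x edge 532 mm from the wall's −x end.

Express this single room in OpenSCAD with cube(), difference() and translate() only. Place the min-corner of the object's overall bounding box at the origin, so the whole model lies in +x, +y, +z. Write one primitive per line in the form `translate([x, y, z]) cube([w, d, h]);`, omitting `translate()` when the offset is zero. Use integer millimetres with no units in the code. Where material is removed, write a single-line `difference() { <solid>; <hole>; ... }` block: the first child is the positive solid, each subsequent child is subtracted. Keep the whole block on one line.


difference() { cube([3120, 166, 2700]); translate([532, 0, 0]) cube([862, 166, 2023]); }
translate([0, 5554, 0]) cube([3120, 166, 2700]);
translate([0, 166, 0]) cube([166, 5388, 2700]);
translate([2954, 166, 0]) cube([166, 5388, 2700]);


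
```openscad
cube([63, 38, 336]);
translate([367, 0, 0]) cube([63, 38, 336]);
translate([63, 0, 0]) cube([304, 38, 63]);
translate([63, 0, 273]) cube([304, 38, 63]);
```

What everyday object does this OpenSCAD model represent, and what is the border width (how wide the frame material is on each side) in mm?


A picture frame. The border width is 63 mm.

Four thin pieces enclosing a rectangular opening — a picture frame. The two full-height stiles are 336 mm tall; the top rail sits at z = 273 and is 63 mm tall, so the border above the opening is 336 − 273 = 63 mm, matching the stile x-width.


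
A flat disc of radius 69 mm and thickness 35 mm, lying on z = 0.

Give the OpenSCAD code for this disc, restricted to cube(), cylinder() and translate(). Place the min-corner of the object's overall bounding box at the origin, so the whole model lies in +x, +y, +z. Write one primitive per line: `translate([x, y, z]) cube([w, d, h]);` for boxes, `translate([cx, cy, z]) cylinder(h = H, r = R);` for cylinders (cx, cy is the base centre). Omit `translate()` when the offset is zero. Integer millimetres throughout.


translate([69, 69, 0]) cylinder(h = 35, r = 69);


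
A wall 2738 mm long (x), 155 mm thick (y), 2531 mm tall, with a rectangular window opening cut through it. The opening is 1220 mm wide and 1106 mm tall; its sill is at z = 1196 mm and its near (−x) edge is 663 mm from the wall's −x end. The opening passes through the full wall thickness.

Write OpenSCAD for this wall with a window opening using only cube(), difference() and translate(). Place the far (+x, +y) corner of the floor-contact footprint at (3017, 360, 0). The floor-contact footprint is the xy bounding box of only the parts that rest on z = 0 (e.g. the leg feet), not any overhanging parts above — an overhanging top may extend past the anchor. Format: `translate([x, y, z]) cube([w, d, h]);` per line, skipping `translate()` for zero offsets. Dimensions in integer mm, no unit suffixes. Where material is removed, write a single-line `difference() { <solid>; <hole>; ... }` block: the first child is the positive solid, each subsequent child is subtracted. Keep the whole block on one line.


difference() { translate([279, 205, 0]) cube([2738, 155, 2531]); translate([942, 205, 1196]) cube([1220, 155, 1106]); }


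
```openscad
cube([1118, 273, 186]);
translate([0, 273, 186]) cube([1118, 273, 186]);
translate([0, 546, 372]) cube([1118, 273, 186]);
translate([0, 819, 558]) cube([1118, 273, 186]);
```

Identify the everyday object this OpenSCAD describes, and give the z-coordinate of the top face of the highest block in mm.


A staircase. The total rise is 744 mm.

4 identical blocks, each offset up and back from the previous — a staircase. Each step is 186 mm tall and there are 4 of them, so the total rise is 4 × 186 = 744 mm.


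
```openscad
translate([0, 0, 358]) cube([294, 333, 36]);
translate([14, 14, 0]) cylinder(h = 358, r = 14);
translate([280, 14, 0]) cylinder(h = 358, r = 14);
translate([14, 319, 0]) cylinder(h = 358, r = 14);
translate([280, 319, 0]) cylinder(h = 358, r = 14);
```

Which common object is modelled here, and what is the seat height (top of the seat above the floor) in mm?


A stool. The seat height is 394 mm.

A 294×333×36 slab at z = 358 on four corner cylinders — a stool. The seat top is 358 + 36 = 394 mm.


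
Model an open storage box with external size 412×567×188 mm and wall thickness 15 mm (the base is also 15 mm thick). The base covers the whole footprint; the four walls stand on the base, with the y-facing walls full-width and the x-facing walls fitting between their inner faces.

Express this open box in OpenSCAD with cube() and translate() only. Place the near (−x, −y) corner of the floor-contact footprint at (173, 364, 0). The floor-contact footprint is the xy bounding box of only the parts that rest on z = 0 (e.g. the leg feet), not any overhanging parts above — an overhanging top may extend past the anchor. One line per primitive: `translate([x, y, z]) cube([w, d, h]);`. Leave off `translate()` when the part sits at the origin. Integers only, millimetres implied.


translate([173, 364, 0]) cube([412, 567, 15]);
translate([173, 364, 15]) cube([412, 15, 173]);
translate([173, 916, 15]) cube([412, 15, 173]);
translate([173, 379, 15]) cube([15, 537, 173]);
translate([570, 379, 15]) cube([15, 537, 173]);


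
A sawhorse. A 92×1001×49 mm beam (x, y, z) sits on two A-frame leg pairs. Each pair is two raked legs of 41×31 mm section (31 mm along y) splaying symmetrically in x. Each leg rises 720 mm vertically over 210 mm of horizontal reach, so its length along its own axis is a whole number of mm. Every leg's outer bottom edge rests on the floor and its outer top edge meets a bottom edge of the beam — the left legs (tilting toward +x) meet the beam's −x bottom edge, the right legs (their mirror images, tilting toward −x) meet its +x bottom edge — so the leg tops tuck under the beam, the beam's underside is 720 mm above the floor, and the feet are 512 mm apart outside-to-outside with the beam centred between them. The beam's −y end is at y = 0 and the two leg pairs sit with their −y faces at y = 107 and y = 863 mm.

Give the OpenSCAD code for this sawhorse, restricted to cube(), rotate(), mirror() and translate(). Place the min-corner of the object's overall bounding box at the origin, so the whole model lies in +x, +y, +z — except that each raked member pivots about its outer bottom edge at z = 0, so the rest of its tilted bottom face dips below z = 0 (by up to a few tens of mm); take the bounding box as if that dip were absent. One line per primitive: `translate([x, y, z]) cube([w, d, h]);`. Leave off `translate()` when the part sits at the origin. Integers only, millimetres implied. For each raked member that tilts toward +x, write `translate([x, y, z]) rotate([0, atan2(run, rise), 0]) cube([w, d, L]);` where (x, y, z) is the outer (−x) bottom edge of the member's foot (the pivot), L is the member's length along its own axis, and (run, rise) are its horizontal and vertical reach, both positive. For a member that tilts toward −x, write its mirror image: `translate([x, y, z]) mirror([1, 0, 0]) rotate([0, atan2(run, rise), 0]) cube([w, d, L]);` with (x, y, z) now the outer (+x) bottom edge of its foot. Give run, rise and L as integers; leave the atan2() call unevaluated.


translate([210, 0, 720]) cube([92, 1001, 49]);
translate([0, 107, 0]) rotate([0, atan2(210, 720), 0]) cube([41, 31, 750]);
translate([512, 107, 0]) mirror([1, 0, 0]) rotate([0, atan2(210, 720), 0]) cube([41, 31, 750]);
translate([0, 863, 0]) rotate([0, atan2(210, 720), 0]) cube([41, 31, 750]);
translate([512, 863, 0]) mirror([1, 0, 0]) rotate([0, atan2(210, 720), 0]) cube([41, 31, 750]);


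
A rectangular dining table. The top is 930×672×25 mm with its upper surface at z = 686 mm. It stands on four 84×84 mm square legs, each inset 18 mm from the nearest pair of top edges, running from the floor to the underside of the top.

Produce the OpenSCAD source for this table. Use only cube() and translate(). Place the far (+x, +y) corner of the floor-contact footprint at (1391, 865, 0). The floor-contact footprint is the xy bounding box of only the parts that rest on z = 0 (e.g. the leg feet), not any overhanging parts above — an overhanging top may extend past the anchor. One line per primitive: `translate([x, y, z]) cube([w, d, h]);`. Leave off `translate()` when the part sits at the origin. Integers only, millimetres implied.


translate([479, 211, 661]) cube([930, 672, 25]);
translate([497, 229, 0]) cube([84, 84, 661]);
translate([1307, 229, 0]) cube([84, 84, 661]);
translate([497, 781, 0]) cube([84, 84, 661]);
translate([1307, 781, 0]) cube([84, 84, 661]);


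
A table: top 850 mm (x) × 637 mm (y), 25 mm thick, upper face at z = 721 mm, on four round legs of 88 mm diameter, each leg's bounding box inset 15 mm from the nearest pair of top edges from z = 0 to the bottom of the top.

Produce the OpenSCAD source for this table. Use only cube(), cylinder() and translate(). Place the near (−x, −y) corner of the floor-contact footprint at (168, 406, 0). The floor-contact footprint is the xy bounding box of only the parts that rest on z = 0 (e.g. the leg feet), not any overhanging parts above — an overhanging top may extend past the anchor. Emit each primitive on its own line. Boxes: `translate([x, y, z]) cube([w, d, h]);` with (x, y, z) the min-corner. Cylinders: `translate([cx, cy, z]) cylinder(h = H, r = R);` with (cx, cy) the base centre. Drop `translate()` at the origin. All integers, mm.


translate([153, 391, 696]) cube([850, 637, 25]);
translate([212, 450, 0]) cylinder(h = 696, r = 44);
translate([944, 450, 0]) cylinder(h = 696, r = 44);
translate([212, 969, 0]) cylinder(h = 696, r = 44);
translate([944, 969, 0]) cylinder(h = 696, r = 44);


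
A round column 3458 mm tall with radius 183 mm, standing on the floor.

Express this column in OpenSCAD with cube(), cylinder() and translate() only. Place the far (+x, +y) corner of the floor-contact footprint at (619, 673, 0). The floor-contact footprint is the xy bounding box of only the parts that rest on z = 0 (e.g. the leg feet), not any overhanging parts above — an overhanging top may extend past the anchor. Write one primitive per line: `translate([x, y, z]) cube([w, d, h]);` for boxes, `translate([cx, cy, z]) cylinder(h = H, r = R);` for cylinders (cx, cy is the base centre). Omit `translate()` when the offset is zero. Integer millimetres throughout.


translate([436, 490, 0]) cylinder(h = 3458, r = 183);


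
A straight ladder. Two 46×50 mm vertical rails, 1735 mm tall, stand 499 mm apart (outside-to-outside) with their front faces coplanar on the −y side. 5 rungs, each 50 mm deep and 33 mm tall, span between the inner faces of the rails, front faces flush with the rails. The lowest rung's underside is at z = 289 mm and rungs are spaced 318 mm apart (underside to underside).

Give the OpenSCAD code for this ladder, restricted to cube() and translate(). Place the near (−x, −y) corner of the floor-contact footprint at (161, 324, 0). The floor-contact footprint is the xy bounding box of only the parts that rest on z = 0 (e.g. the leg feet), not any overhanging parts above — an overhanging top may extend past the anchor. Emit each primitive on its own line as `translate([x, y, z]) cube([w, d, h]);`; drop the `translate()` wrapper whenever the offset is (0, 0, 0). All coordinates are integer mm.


translate([161, 324, 0]) cube([46, 50, 1735]);
translate([614, 324, 0]) cube([46, 50, 1735]);
translate([207, 324, 289]) cube([407, 50, 33]);
translate([207, 324, 607]) cube([407, 50, 33]);
translate([207, 324, 925]) cube([407, 50, 33]);
translate([207, 324, 1243]) cube([407, 50, 33]);
translate([207, 324, 1561]) cube([407, 50, 33]);


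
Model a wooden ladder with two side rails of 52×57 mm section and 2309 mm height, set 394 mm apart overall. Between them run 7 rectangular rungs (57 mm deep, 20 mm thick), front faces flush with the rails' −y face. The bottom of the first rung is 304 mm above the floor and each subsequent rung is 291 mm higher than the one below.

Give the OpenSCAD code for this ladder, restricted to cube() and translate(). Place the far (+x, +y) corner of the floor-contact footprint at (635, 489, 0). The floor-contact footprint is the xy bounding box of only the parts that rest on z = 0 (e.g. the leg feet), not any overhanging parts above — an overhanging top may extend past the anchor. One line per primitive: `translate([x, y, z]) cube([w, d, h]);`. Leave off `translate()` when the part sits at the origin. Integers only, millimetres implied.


translate([241, 432, 0]) cube([52, 57, 2309]);
translate([583, 432, 0]) cube([52, 57, 2309]);
translate([293, 432, 304]) cube([290, 57, 20]);
translate([293, 432, 595]) cube([290, 57, 20]);
translate([293, 432, 886]) cube([290, 57, 20]);
translate([293, 432, 1177]) cube([290, 57, 20]);
translate([293, 432, 1468]) cube([290, 57, 20]);
translate([293, 432, 1759]) cube([290, 57, 20]);
translate([293, 432, 2050]) cube([290, 57, 20]);


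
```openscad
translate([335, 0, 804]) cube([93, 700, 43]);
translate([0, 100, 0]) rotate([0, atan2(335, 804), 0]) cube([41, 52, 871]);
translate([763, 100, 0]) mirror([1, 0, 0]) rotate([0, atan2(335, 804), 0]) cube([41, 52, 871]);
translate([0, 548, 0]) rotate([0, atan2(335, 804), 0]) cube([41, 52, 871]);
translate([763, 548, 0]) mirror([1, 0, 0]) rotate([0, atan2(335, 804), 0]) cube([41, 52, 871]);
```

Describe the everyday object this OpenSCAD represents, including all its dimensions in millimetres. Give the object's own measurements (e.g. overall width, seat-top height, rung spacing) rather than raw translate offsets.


A sawhorse. A 93×700×43 mm beam (x, y, z) sits on two A-frame leg pairs. Each pair is two raked legs of 41×52 mm section (52 mm along y) splaying symmetrically in x. Each leg rises 804 mm vertically over 335 mm of horizontal reach and is 871 mm long along its own axis. Every leg's outer bottom edge rests on the floor and its outer top edge meets a bottom edge of the beam — the left legs (tilting toward +x) meet the beam's −x bottom edge, the right legs (their mirror images, tilting toward −x) meet its +x bottom edge — so the leg tops tuck under the beam, the beam's underside is 804 mm above the floor, and the feet are 763 mm apart outside-to-outside with the beam centred between them. The two leg pairs are set in 100 mm from either end of the beam.


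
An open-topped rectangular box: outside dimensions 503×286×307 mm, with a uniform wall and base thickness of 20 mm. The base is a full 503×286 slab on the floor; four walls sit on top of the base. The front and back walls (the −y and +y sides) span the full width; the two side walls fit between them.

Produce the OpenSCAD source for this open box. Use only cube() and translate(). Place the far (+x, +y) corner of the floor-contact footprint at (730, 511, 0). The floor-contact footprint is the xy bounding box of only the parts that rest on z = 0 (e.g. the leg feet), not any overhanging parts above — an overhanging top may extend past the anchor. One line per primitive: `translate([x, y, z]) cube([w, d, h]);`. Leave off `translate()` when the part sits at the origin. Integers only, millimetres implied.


translate([227, 225, 0]) cube([503, 286, 20]);
translate([227, 225, 20]) cube([503, 20, 287]);
translate([227, 491, 20]) cube([503, 20, 287]);
translate([227, 245, 20]) cube([20, 246, 287]);
translate([710, 245, 20]) cube([20, 246, 287]);


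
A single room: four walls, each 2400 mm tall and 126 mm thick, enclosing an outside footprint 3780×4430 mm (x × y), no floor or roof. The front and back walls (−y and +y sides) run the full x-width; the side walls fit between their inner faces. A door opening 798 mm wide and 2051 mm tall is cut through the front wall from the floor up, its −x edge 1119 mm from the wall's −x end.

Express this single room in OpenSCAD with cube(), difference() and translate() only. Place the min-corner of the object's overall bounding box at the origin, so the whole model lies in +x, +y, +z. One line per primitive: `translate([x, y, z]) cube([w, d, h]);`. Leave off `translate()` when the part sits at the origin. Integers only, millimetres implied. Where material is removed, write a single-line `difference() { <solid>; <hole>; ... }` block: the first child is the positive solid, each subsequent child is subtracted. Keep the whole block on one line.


difference() { cube([3780, 126, 2400]); translate([1119, 0, 0]) cube([798, 126, 2051]); }
translate([0, 4304, 0]) cube([3780, 126, 2400]);
translate([0, 126, 0]) cube([126, 4178, 2400]);
translate([3654, 126, 0]) cube([126, 4178, 2400]);


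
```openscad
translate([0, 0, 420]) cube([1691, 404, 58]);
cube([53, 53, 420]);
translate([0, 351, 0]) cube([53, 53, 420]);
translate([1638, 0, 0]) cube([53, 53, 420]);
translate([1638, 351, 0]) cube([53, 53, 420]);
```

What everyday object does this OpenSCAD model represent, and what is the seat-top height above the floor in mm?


A bench. The seat-top height is 478 mm.

A long slab on four corner posts — a bench. The slab sits at z = 420 with thickness 58, so the top is 420 + 58 = 478 mm.


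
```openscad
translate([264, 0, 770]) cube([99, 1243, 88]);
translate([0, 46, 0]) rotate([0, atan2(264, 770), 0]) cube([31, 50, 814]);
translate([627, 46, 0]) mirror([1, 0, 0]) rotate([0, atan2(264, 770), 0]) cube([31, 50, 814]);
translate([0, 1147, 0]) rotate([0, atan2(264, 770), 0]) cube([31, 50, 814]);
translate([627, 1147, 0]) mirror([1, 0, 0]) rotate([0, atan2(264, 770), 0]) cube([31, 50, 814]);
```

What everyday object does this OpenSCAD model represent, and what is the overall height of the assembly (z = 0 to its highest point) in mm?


A sawhorse. The overall height is 858 mm.

A beam across two mirrored pairs of raked legs — a sawhorse. The beam's underside is at z = 770 (matching the legs' vertical rise in atan2(264, 770)) and the beam is 88 mm tall, so its top is at 770 + 88 = 858 mm. The raked legs top out at the beam's underside, so that is the highest point.


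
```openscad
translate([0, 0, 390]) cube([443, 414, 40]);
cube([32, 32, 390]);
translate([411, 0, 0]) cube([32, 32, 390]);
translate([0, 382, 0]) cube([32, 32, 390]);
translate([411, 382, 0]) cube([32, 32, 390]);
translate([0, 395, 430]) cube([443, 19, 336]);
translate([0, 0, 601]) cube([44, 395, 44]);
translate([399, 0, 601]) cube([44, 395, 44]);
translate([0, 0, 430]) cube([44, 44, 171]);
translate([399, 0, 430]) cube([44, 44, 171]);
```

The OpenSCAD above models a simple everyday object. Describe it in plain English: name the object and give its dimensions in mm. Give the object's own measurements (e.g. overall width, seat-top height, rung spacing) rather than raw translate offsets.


A chair. The seat is a 443×414×40 mm slab with its top at z = 430 mm, on four 32×32 mm corner legs (flush with the seat edges, standing on z = 0). A flat backrest 19 mm thick, 336 mm tall, spans the full seat width and rises from the seat top along its +y edge, rear face flush with the rear of the seat. Two armrests of 44×44 mm section run along each side from the seat's front edge to the front of the backrest, top faces 215 mm above the seat top and outer faces flush with the seat's x-edges; a 44×44 mm post under the front of each armrest stands on the seat at the front corner.


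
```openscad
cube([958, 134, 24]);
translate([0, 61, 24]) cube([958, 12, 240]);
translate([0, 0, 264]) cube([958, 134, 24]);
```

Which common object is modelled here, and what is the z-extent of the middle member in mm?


An I-beam. The web height is 240 mm.

Two wide flanges with a thin centred web — an I-beam. Overall 288 mm minus two 24 mm flanges gives a web of 288 − 2·24 = 240 mm.


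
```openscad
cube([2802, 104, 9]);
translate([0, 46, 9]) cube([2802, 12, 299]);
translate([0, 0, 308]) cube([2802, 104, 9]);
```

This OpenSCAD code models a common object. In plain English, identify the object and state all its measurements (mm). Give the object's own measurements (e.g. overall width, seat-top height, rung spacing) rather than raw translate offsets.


An I-beam lying along x, 2802 mm long. Overall section height 317 mm. Two flanges 104 mm wide (y) and 9 mm thick, one on the floor and one at the top; a web 12 mm thick runs between them, centred on the flange width.
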